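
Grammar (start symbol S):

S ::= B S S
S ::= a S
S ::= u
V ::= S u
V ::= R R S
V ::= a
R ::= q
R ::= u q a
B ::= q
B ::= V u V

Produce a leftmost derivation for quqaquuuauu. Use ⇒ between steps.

S ⇒ BSS   [S ::= B S S]
BSS ⇒ VuVSS   [B ::= V u V]
VuVSS ⇒ RRSuVSS   [V ::= R R S]
RRSuVSS ⇒ qRSuVSS   [R ::= q]
qRSuVSS ⇒ quqaSuVSS   [R ::= u q a]
quqaSuVSS ⇒ quqaBSSuVSS   [S ::= B S S]
quqaBSSuVSS ⇒ quqaqSSuVSS   [B ::= q]
quqaqSSuVSS ⇒ quqaquSuVSS   [S ::= u]
quqaquSuVSS ⇒ quqaquuuVSS   [S ::= u]
quqaquuuVSS ⇒ quqaquuuaSS   [V ::= a]
quqaquuuaSS ⇒ quqaquuuauS   [S ::= u]
quqaquuuauS ⇒ quqaquuuauu   [S ::= u]

S⇒BSS⇒VuVSS⇒RRSuVSS⇒qRSuVSS⇒quqaSuVSS⇒quqaBSSuVSS⇒quqaqSSuVSS⇒quqaquSuVSS⇒quqaquuuVSS⇒quqaquuuaSS⇒quqaquuuauS⇒quqaquuuauu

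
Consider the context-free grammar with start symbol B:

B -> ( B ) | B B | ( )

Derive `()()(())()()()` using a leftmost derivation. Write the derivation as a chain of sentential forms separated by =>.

B=>BB=>BBB=>BBBB=>BBBBB=>()BBBB=>()BBBBB=>()()BBBB=>()()(B)BBB=>()()(())BBB=>()()(())()BB=>()()(())()()B=>()()(())()()()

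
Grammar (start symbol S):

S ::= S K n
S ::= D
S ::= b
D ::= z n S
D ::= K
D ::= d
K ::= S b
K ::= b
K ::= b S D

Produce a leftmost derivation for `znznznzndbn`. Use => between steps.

S => SKn => DKn => znSKn => znDKn => znznSKn => znznDKn => znznznSKn => znznznDKn => znznznznSKn => znznznznDKn => znznznzndKn => znznznzndbn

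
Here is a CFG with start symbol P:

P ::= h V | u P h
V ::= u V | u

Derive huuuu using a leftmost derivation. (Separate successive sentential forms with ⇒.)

P ⇒ hV ⇒ huV ⇒ huuV ⇒ huuuV ⇒ huuuu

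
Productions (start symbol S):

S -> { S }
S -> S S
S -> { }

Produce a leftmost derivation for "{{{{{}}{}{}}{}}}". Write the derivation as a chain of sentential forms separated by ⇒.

S ⇒ {S} ⇒ {{S}} ⇒ {{SS}} ⇒ {{{S}S}} ⇒ {{{SS}S}} ⇒ {{{SSS}S}} ⇒ {{{{S}SS}S}} ⇒ {{{{{}}SS}S}} ⇒ {{{{{}}{}S}S}} ⇒ {{{{{}}{}{}}S}} ⇒ {{{{{}}{}{}}{}}}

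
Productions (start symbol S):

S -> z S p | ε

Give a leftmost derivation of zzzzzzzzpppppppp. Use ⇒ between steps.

S ⇒ zSp   [S -> z S p]
zSp ⇒ zzSpp   [S -> z S p]
zzSpp ⇒ zzzSppp   [S -> z S p]
zzzSppp ⇒ zzzzSpppp   [S -> z S p]
zzzzSpppp ⇒ zzzzzSppppp   [S -> z S p]
zzzzzSppppp ⇒ zzzzzzSpppppp   [S -> z S p]
zzzzzzSpppppp ⇒ zzzzzzzSppppppp   [S -> z S p]
zzzzzzzSppppppp ⇒ zzzzzzzzSpppppppp   [S -> z S p]
zzzzzzzzSpppppppp ⇒ zzzzzzzzpppppppp   [S -> ε]

S ⇒ zSp ⇒ zzSpp ⇒ zzzSppp ⇒ zzzzSpppp ⇒ zzzzzSppppp ⇒ zzzzzzSpppppp ⇒ zzzzzzzSppppppp ⇒ zzzzzzzzSpppppppp ⇒ zzzzzzzzpppppppp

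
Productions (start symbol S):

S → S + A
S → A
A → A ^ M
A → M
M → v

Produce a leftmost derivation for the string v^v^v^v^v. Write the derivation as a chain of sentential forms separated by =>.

S => A => A^M => A^M^M => A^M^M^M => A^M^M^M^M => M^M^M^M^M => v^M^M^M^M => v^v^M^M^M => v^v^v^M^M => v^v^v^v^M => v^v^v^v^v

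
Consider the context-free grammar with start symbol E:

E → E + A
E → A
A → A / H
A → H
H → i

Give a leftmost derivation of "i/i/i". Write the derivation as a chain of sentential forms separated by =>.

E => A => A/H => A/H/H => H/H/H => i/H/H => i/i/H => i/i/i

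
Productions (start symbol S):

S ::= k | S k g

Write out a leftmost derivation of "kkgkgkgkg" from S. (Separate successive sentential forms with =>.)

S => Skg   [S ::= S k g]
Skg => Skgkg   [S ::= S k g]
Skgkg => Skgkgkg   [S ::= S k g]
Skgkgkg => Skgkgkgkg   [S ::= S k g]
Skgkgkgkg => kkgkgkgkg   [S ::= k]

S=>Skg=>Skgkg=>Skgkgkg=>Skgkgkgkg=>kkgkgkgkg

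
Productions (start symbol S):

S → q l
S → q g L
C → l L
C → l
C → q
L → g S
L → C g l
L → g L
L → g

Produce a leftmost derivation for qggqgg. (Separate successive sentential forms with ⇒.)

S ⇒ qgL   [S → q g L]
qgL ⇒ qggS   [L → g S]
qggS ⇒ qggqgL   [S → q g L]
qggqgL ⇒ qggqgg   [L → g]

S⇒qgL⇒qggS⇒qggqgL⇒qggqgg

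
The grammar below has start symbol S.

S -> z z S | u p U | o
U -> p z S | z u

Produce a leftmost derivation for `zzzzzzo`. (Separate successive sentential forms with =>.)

S => zzS => zzzzS => zzzzzzS => zzzzzzo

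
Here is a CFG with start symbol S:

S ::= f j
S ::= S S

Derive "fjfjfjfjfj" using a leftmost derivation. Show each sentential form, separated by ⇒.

S⇒SS⇒SSS⇒SSSS⇒SSSSS⇒fjSSSS⇒fjfjSSS⇒fjfjfjSS⇒fjfjfjfjS⇒fjfjfjfjfj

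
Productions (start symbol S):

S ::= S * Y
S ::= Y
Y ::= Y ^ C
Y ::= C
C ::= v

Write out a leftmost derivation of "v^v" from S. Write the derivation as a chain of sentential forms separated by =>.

S => Y => Y^C => C^C => v^C => v^v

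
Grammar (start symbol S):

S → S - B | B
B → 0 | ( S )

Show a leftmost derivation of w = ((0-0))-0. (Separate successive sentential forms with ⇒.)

S ⇒ S-B   [S → S - B]
S-B ⇒ B-B   [S → B]
B-B ⇒ (S)-B   [B → ( S )]
(S)-B ⇒ (B)-B   [S → B]
(B)-B ⇒ ((S))-B   [B → ( S )]
((S))-B ⇒ ((S-B))-B   [S → S - B]
((S-B))-B ⇒ ((B-B))-B   [S → B]
((B-B))-B ⇒ ((0-B))-B   [B → 0]
((0-B))-B ⇒ ((0-0))-B   [B → 0]
((0-0))-B ⇒ ((0-0))-0   [B → 0]

S⇒S-B⇒B-B⇒(S)-B⇒(B)-B⇒((S))-B⇒((S-B))-B⇒((B-B))-B⇒((0-B))-B⇒((0-0))-B⇒((0-0))-0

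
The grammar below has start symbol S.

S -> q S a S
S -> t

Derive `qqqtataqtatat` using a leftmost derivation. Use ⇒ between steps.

S ⇒ qSaS   [S -> q S a S]
qSaS ⇒ qqSaSaS   [S -> q S a S]
qqSaSaS ⇒ qqqSaSaSaS   [S -> q S a S]
qqqSaSaSaS ⇒ qqqtaSaSaS   [S -> t]
qqqtaSaSaS ⇒ qqqtataSaS   [S -> t]
qqqtataSaS ⇒ qqqtataqSaSaS   [S -> q S a S]
qqqtataqSaSaS ⇒ qqqtataqtaSaS   [S -> t]
qqqtataqtaSaS ⇒ qqqtataqtataS   [S -> t]
qqqtataqtataS ⇒ qqqtataqtatat   [S -> t]

S ⇒ qSaS ⇒ qqSaSaS ⇒ qqqSaSaSaS ⇒ qqqtaSaSaS ⇒ qqqtataSaS ⇒ qqqtataqSaSaS ⇒ qqqtataqtaSaS ⇒ qqqtataqtataS ⇒ qqqtataqtatat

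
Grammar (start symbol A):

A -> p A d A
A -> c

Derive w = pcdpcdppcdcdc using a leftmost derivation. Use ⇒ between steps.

A⇒pAdA⇒pcdA⇒pcdpAdA⇒pcdpcdA⇒pcdpcdpAdA⇒pcdpcdppAdAdA⇒pcdpcdppcdAdA⇒pcdpcdppcdcdA⇒pcdpcdppcdcdc

A ⇒ pAdA   [A -> p A d A]
pAdA ⇒ pcdA   [A -> c]
pcdA ⇒ pcdpAdA   [A -> p A d A]
pcdpAdA ⇒ pcdpcdA   [A -> c]
pcdpcdA ⇒ pcdpcdpAdA   [A -> p A d A]
pcdpcdpAdA ⇒ pcdpcdppAdAdA   [A -> p A d A]
pcdpcdppAdAdA ⇒ pcdpcdppcdAdA   [A -> c]
pcdpcdppcdAdA ⇒ pcdpcdppcdcdA   [A -> c]
pcdpcdppcdcdA ⇒ pcdpcdppcdcdc   [A -> c]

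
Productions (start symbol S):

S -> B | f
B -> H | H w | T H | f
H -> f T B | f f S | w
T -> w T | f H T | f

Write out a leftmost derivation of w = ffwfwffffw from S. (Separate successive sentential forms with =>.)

S => B   [S -> B]
B => Hw   [B -> H w]
Hw => ffSw   [H -> f f S]
ffSw => ffBw   [S -> B]
ffBw => ffTHw   [B -> T H]
ffTHw => ffwTHw   [T -> w T]
ffwTHw => ffwfHTHw   [T -> f H T]
ffwfHTHw => ffwfwTHw   [H -> w]
ffwfwTHw => ffwfwfHw   [T -> f]
ffwfwfHw => ffwfwffTBw   [H -> f T B]
ffwfwffTBw => ffwfwfffBw   [T -> f]
ffwfwfffBw => ffwfwffffw   [B -> f]

S=>B=>Hw=>ffSw=>ffBw=>ffTHw=>ffwTHw=>ffwfHTHw=>ffwfwTHw=>ffwfwfHw=>ffwfwffTBw=>ffwfwfffBw=>ffwfwffffw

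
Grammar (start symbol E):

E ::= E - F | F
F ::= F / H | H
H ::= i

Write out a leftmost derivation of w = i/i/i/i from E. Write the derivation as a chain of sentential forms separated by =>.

E => F   [E ::= F]
F => F/H   [F ::= F / H]
F/H => F/H/H   [F ::= F / H]
F/H/H => F/H/H/H   [F ::= F / H]
F/H/H/H => H/H/H/H   [F ::= H]
H/H/H/H => i/H/H/H   [H ::= i]
i/H/H/H => i/i/H/H   [H ::= i]
i/i/H/H => i/i/i/H   [H ::= i]
i/i/i/H => i/i/i/i   [H ::= i]

E => F => F/H => F/H/H => F/H/H/H => H/H/H/H => i/H/H/H => i/i/H/H => i/i/i/H => i/i/i/i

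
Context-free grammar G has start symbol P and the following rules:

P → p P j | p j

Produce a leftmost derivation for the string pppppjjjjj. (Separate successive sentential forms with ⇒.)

P⇒pPj⇒ppPjj⇒pppPjjj⇒ppppPjjjj⇒pppppjjjjj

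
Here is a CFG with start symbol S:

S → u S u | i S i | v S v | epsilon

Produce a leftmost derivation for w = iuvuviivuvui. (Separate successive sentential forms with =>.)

S => iSi   [S → i S i]
iSi => iuSui   [S → u S u]
iuSui => iuvSvui   [S → v S v]
iuvSvui => iuvuSuvui   [S → u S u]
iuvuSuvui => iuvuvSvuvui   [S → v S v]
iuvuvSvuvui => iuvuviSivuvui   [S → i S i]
iuvuviSivuvui => iuvuviivuvui   [S → epsilon]

S=>iSi=>iuSui=>iuvSvui=>iuvuSuvui=>iuvuvSvuvui=>iuvuviSivuvui=>iuvuviivuvui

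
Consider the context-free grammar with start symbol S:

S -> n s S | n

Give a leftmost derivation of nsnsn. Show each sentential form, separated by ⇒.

S⇒nsS⇒nsnsS⇒nsnsn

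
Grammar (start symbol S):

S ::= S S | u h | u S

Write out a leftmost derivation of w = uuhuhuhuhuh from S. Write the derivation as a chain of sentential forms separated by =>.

S => uS => uSS => uSSS => uSSSS => uSSSSS => uuhSSSS => uuhuhSSS => uuhuhuhSS => uuhuhuhuhS => uuhuhuhuhuh

S => uS   [S ::= u S]
uS => uSS   [S ::= S S]
uSS => uSSS   [S ::= S S]
uSSS => uSSSS   [S ::= S S]
uSSSS => uSSSSS   [S ::= S S]
uSSSSS => uuhSSSS   [S ::= u h]
uuhSSSS => uuhuhSSS   [S ::= u h]
uuhuhSSS => uuhuhuhSS   [S ::= u h]
uuhuhuhSS => uuhuhuhuhS   [S ::= u h]
uuhuhuhuhS => uuhuhuhuhuh   [S ::= u h]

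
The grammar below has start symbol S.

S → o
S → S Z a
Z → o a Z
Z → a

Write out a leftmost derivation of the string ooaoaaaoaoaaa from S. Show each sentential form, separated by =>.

S => SZa => SZaZa => oZaZa => ooaZaZa => ooaoaZaZa => ooaoaaaZa => ooaoaaaoaZa => ooaoaaaoaoaZa => ooaoaaaoaoaaa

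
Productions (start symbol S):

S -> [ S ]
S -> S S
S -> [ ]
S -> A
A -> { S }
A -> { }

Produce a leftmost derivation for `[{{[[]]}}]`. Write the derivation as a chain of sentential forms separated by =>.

S => [S] => [A] => [{S}] => [{A}] => [{{S}}] => [{{[S]}}] => [{{[[]]}}]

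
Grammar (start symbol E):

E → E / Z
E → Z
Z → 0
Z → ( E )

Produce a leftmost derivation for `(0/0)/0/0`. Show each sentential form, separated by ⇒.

E ⇒ E/Z ⇒ E/Z/Z ⇒ Z/Z/Z ⇒ (E)/Z/Z ⇒ (E/Z)/Z/Z ⇒ (Z/Z)/Z/Z ⇒ (0/Z)/Z/Z ⇒ (0/0)/Z/Z ⇒ (0/0)/0/Z ⇒ (0/0)/0/0

E ⇒ E/Z   [E → E / Z]
E/Z ⇒ E/Z/Z   [E → E / Z]
E/Z/Z ⇒ Z/Z/Z   [E → Z]
Z/Z/Z ⇒ (E)/Z/Z   [Z → ( E )]
(E)/Z/Z ⇒ (E/Z)/Z/Z   [E → E / Z]
(E/Z)/Z/Z ⇒ (Z/Z)/Z/Z   [E → Z]
(Z/Z)/Z/Z ⇒ (0/Z)/Z/Z   [Z → 0]
(0/Z)/Z/Z ⇒ (0/0)/Z/Z   [Z → 0]
(0/0)/Z/Z ⇒ (0/0)/0/Z   [Z → 0]
(0/0)/0/Z ⇒ (0/0)/0/0   [Z → 0]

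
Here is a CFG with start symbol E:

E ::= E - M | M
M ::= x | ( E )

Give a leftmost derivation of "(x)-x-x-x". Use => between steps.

E => E-M => E-M-M => E-M-M-M => M-M-M-M => (E)-M-M-M => (M)-M-M-M => (x)-M-M-M => (x)-x-M-M => (x)-x-x-M => (x)-x-x-x

E => E-M   [E ::= E - M]
E-M => E-M-M   [E ::= E - M]
E-M-M => E-M-M-M   [E ::= E - M]
E-M-M-M => M-M-M-M   [E ::= M]
M-M-M-M => (E)-M-M-M   [M ::= ( E )]
(E)-M-M-M => (M)-M-M-M   [E ::= M]
(M)-M-M-M => (x)-M-M-M   [M ::= x]
(x)-M-M-M => (x)-x-M-M   [M ::= x]
(x)-x-M-M => (x)-x-x-M   [M ::= x]
(x)-x-x-M => (x)-x-x-x   [M ::= x]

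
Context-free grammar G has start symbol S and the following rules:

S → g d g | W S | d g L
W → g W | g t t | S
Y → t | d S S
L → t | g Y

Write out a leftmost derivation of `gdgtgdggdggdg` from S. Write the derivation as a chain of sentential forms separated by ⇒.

S⇒WS⇒SS⇒WSS⇒SSS⇒WSSS⇒gWSSS⇒gSSSS⇒gdgLSSS⇒gdgtSSS⇒gdgtgdgSS⇒gdgtgdggdgS⇒gdgtgdggdggdg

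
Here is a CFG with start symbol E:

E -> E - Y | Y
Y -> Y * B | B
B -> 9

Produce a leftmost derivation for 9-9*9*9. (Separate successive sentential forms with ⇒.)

E ⇒ E-Y ⇒ Y-Y ⇒ B-Y ⇒ 9-Y ⇒ 9-Y*B ⇒ 9-Y*B*B ⇒ 9-B*B*B ⇒ 9-9*B*B ⇒ 9-9*9*B ⇒ 9-9*9*9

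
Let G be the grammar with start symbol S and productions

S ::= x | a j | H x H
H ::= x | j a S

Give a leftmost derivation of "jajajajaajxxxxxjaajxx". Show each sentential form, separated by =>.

S => HxH => jaSxH => jaHxHxH => jajaSxHxH => jajaHxHxHxH => jajajaSxHxHxH => jajajaHxHxHxHxH => jajajajaSxHxHxHxH => jajajajaajxHxHxHxH => jajajajaajxxxHxHxH => jajajajaajxxxxxHxH => jajajajaajxxxxxjaSxH => jajajajaajxxxxxjaajxH => jajajajaajxxxxxjaajxx

S => HxH   [S ::= H x H]
HxH => jaSxH   [H ::= j a S]
jaSxH => jaHxHxH   [S ::= H x H]
jaHxHxH => jajaSxHxH   [H ::= j a S]
jajaSxHxH => jajaHxHxHxH   [S ::= H x H]
jajaHxHxHxH => jajajaSxHxHxH   [H ::= j a S]
jajajaSxHxHxH => jajajaHxHxHxHxH   [S ::= H x H]
jajajaHxHxHxHxH => jajajajaSxHxHxHxH   [H ::= j a S]
jajajajaSxHxHxHxH => jajajajaajxHxHxHxH   [S ::= a j]
jajajajaajxHxHxHxH => jajajajaajxxxHxHxH   [H ::= x]
jajajajaajxxxHxHxH => jajajajaajxxxxxHxH   [H ::= x]
jajajajaajxxxxxHxH => jajajajaajxxxxxjaSxH   [H ::= j a S]
jajajajaajxxxxxjaSxH => jajajajaajxxxxxjaajxH   [S ::= a j]
jajajajaajxxxxxjaajxH => jajajajaajxxxxxjaajxx   [H ::= x]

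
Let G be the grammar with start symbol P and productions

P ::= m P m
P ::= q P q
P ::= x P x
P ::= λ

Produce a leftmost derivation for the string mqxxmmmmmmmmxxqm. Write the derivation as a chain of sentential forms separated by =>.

P => mPm => mqPqm => mqxPxqm => mqxxPxxqm => mqxxmPmxxqm => mqxxmmPmmxxqm => mqxxmmmPmmmxxqm => mqxxmmmmPmmmmxxqm => mqxxmmmmmmmmxxqm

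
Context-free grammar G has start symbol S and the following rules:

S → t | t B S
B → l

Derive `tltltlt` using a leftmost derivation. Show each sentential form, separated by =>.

S => tBS => tlS => tltBS => tltlS => tltltBS => tltltlS => tltltlt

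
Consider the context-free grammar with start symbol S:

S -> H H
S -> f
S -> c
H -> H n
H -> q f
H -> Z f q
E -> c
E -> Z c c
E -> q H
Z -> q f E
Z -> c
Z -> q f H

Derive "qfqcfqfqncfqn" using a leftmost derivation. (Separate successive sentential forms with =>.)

S => HH   [S -> H H]
HH => HnH   [H -> H n]
HnH => ZfqnH   [H -> Z f q]
ZfqnH => qfEfqnH   [Z -> q f E]
qfEfqnH => qfqHfqnH   [E -> q H]
qfqHfqnH => qfqZfqfqnH   [H -> Z f q]
qfqZfqfqnH => qfqcfqfqnH   [Z -> c]
qfqcfqfqnH => qfqcfqfqnHn   [H -> H n]
qfqcfqfqnHn => qfqcfqfqnZfqn   [H -> Z f q]
qfqcfqfqnZfqn => qfqcfqfqncfqn   [Z -> c]

S => HH => HnH => ZfqnH => qfEfqnH => qfqHfqnH => qfqZfqfqnH => qfqcfqfqnH => qfqcfqfqnHn => qfqcfqfqnZfqn => qfqcfqfqncfqn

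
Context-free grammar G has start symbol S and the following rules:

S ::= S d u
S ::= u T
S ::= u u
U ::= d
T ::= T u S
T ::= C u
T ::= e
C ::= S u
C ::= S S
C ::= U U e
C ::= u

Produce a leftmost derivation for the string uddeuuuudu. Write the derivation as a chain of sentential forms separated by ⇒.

S ⇒ Sdu ⇒ uTdu ⇒ uTuSdu ⇒ uCuuSdu ⇒ uUUeuuSdu ⇒ udUeuuSdu ⇒ uddeuuSdu ⇒ uddeuuuudu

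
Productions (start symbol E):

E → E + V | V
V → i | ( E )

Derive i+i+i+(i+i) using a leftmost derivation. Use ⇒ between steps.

E ⇒ E+V   [E → E + V]
E+V ⇒ E+V+V   [E → E + V]
E+V+V ⇒ E+V+V+V   [E → E + V]
E+V+V+V ⇒ V+V+V+V   [E → V]
V+V+V+V ⇒ i+V+V+V   [V → i]
i+V+V+V ⇒ i+i+V+V   [V → i]
i+i+V+V ⇒ i+i+i+V   [V → i]
i+i+i+V ⇒ i+i+i+(E)   [V → ( E )]
i+i+i+(E) ⇒ i+i+i+(E+V)   [E → E + V]
i+i+i+(E+V) ⇒ i+i+i+(V+V)   [E → V]
i+i+i+(V+V) ⇒ i+i+i+(i+V)   [V → i]
i+i+i+(i+V) ⇒ i+i+i+(i+i)   [V → i]

E ⇒ E+V ⇒ E+V+V ⇒ E+V+V+V ⇒ V+V+V+V ⇒ i+V+V+V ⇒ i+i+V+V ⇒ i+i+i+V ⇒ i+i+i+(E) ⇒ i+i+i+(E+V) ⇒ i+i+i+(V+V) ⇒ i+i+i+(i+V) ⇒ i+i+i+(i+i)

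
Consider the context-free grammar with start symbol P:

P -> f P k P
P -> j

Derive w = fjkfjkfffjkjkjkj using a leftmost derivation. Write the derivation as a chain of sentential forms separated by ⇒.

P ⇒ fPkP   [P -> f P k P]
fPkP ⇒ fjkP   [P -> j]
fjkP ⇒ fjkfPkP   [P -> f P k P]
fjkfPkP ⇒ fjkfjkP   [P -> j]
fjkfjkP ⇒ fjkfjkfPkP   [P -> f P k P]
fjkfjkfPkP ⇒ fjkfjkffPkPkP   [P -> f P k P]
fjkfjkffPkPkP ⇒ fjkfjkfffPkPkPkP   [P -> f P k P]
fjkfjkfffPkPkPkP ⇒ fjkfjkfffjkPkPkP   [P -> j]
fjkfjkfffjkPkPkP ⇒ fjkfjkfffjkjkPkP   [P -> j]
fjkfjkfffjkjkPkP ⇒ fjkfjkfffjkjkjkP   [P -> j]
fjkfjkfffjkjkjkP ⇒ fjkfjkfffjkjkjkj   [P -> j]

P ⇒ fPkP ⇒ fjkP ⇒ fjkfPkP ⇒ fjkfjkP ⇒ fjkfjkfPkP ⇒ fjkfjkffPkPkP ⇒ fjkfjkfffPkPkPkP ⇒ fjkfjkfffjkPkPkP ⇒ fjkfjkfffjkjkPkP ⇒ fjkfjkfffjkjkjkP ⇒ fjkfjkfffjkjkjkj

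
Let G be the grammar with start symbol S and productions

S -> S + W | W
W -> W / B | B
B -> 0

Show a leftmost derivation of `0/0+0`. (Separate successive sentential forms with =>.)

S => S+W => W+W => W/B+W => B/B+W => 0/B+W => 0/0+W => 0/0+B => 0/0+0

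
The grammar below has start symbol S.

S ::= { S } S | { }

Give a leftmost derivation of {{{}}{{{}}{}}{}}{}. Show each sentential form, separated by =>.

S=>{S}S=>{{S}S}S=>{{{}}S}S=>{{{}}{S}S}S=>{{{}}{{S}S}S}S=>{{{}}{{{}}S}S}S=>{{{}}{{{}}{}}S}S=>{{{}}{{{}}{}}{}}S=>{{{}}{{{}}{}}{}}{}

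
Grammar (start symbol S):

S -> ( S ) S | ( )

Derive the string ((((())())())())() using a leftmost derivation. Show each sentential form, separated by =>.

S => (S)S => ((S)S)S => (((S)S)S)S => ((((S)S)S)S)S => ((((())S)S)S)S => ((((())())S)S)S => ((((())())())S)S => ((((())())())())S => ((((())())())())()

S => (S)S   [S -> ( S ) S]
(S)S => ((S)S)S   [S -> ( S ) S]
((S)S)S => (((S)S)S)S   [S -> ( S ) S]
(((S)S)S)S => ((((S)S)S)S)S   [S -> ( S ) S]
((((S)S)S)S)S => ((((())S)S)S)S   [S -> ( )]
((((())S)S)S)S => ((((())())S)S)S   [S -> ( )]
((((())())S)S)S => ((((())())())S)S   [S -> ( )]
((((())())())S)S => ((((())())())())S   [S -> ( )]
((((())())())())S => ((((())())())())()   [S -> ( )]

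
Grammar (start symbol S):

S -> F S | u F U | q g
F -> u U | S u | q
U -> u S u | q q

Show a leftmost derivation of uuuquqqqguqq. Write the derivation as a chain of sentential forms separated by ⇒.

S ⇒ uFU   [S -> u F U]
uFU ⇒ uuUU   [F -> u U]
uuUU ⇒ uuuSuU   [U -> u S u]
uuuSuU ⇒ uuuFSuU   [S -> F S]
uuuFSuU ⇒ uuuqSuU   [F -> q]
uuuqSuU ⇒ uuuqFSuU   [S -> F S]
uuuqFSuU ⇒ uuuquUSuU   [F -> u U]
uuuquUSuU ⇒ uuuquqqSuU   [U -> q q]
uuuquqqSuU ⇒ uuuquqqqguU   [S -> q g]
uuuquqqqguU ⇒ uuuquqqqguqq   [U -> q q]

S ⇒ uFU ⇒ uuUU ⇒ uuuSuU ⇒ uuuFSuU ⇒ uuuqSuU ⇒ uuuqFSuU ⇒ uuuquUSuU ⇒ uuuquqqSuU ⇒ uuuquqqqguU ⇒ uuuquqqqguqq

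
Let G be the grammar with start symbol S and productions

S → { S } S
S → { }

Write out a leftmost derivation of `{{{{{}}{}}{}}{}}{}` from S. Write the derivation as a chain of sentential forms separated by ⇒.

S⇒{S}S⇒{{S}S}S⇒{{{S}S}S}S⇒{{{{S}S}S}S}S⇒{{{{{}}S}S}S}S⇒{{{{{}}{}}S}S}S⇒{{{{{}}{}}{}}S}S⇒{{{{{}}{}}{}}{}}S⇒{{{{{}}{}}{}}{}}{}

S ⇒ {S}S   [S → { S } S]
{S}S ⇒ {{S}S}S   [S → { S } S]
{{S}S}S ⇒ {{{S}S}S}S   [S → { S } S]
{{{S}S}S}S ⇒ {{{{S}S}S}S}S   [S → { S } S]
{{{{S}S}S}S}S ⇒ {{{{{}}S}S}S}S   [S → { }]
{{{{{}}S}S}S}S ⇒ {{{{{}}{}}S}S}S   [S → { }]
{{{{{}}{}}S}S}S ⇒ {{{{{}}{}}{}}S}S   [S → { }]
{{{{{}}{}}{}}S}S ⇒ {{{{{}}{}}{}}{}}S   [S → { }]
{{{{{}}{}}{}}{}}S ⇒ {{{{{}}{}}{}}{}}{}   [S → { }]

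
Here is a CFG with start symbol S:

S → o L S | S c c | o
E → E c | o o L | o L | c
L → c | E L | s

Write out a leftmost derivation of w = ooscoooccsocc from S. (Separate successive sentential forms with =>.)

S => oLS => oELS => ooLLS => oosLS => ooscS => ooscoLS => ooscoELS => ooscoooLLS => ooscoooELLS => ooscooocLLS => ooscoooccLS => ooscoooccsS => ooscoooccsScc => ooscoooccsocc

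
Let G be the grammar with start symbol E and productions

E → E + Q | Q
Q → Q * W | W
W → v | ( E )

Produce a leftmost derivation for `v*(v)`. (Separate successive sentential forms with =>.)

E => Q   [E → Q]
Q => Q*W   [Q → Q * W]
Q*W => W*W   [Q → W]
W*W => v*W   [W → v]
v*W => v*(E)   [W → ( E )]
v*(E) => v*(Q)   [E → Q]
v*(Q) => v*(W)   [Q → W]
v*(W) => v*(v)   [W → v]

E => Q => Q*W => W*W => v*W => v*(E) => v*(Q) => v*(W) => v*(v)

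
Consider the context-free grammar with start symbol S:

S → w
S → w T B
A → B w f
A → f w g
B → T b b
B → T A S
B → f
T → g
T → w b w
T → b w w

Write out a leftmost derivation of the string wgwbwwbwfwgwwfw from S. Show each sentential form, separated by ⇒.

S ⇒ wTB   [S → w T B]
wTB ⇒ wgB   [T → g]
wgB ⇒ wgTAS   [B → T A S]
wgTAS ⇒ wgwbwAS   [T → w b w]
wgwbwAS ⇒ wgwbwBwfS   [A → B w f]
wgwbwBwfS ⇒ wgwbwTASwfS   [B → T A S]
wgwbwTASwfS ⇒ wgwbwwbwASwfS   [T → w b w]
wgwbwwbwASwfS ⇒ wgwbwwbwfwgSwfS   [A → f w g]
wgwbwwbwfwgSwfS ⇒ wgwbwwbwfwgwwfS   [S → w]
wgwbwwbwfwgwwfS ⇒ wgwbwwbwfwgwwfw   [S → w]

S⇒wTB⇒wgB⇒wgTAS⇒wgwbwAS⇒wgwbwBwfS⇒wgwbwTASwfS⇒wgwbwwbwASwfS⇒wgwbwwbwfwgSwfS⇒wgwbwwbwfwgwwfS⇒wgwbwwbwfwgwwfw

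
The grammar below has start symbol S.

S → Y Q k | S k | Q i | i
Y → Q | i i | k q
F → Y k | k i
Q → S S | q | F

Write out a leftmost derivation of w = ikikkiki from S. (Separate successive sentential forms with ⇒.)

S ⇒ Qi   [S → Q i]
Qi ⇒ SSi   [Q → S S]
SSi ⇒ iSi   [S → i]
iSi ⇒ iYQki   [S → Y Q k]
iYQki ⇒ iQQki   [Y → Q]
iQQki ⇒ iFQki   [Q → F]
iFQki ⇒ iYkQki   [F → Y k]
iYkQki ⇒ iQkQki   [Y → Q]
iQkQki ⇒ iFkQki   [Q → F]
iFkQki ⇒ ikikQki   [F → k i]
ikikQki ⇒ ikikFki   [Q → F]
ikikFki ⇒ ikikkiki   [F → k i]

S⇒Qi⇒SSi⇒iSi⇒iYQki⇒iQQki⇒iFQki⇒iYkQki⇒iQkQki⇒iFkQki⇒ikikQki⇒ikikFki⇒ikikkiki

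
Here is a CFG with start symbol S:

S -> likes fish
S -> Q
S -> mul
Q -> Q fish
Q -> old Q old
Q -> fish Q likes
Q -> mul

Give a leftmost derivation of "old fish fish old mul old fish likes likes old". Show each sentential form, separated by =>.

S => Q   [S -> Q]
Q => old Q old   [Q -> old Q old]
old Q old => old fish Q likes old   [Q -> fish Q likes]
old fish Q likes old => old fish fish Q likes likes old   [Q -> fish Q likes]
old fish fish Q likes likes old => old fish fish Q fish likes likes old   [Q -> Q fish]
old fish fish Q fish likes likes old => old fish fish old Q old fish likes likes old   [Q -> old Q old]
old fish fish old Q old fish likes likes old => old fish fish old mul old fish likes likes old   [Q -> mul]

S => Q => old Q old => old fish Q likes old => old fish fish Q likes likes old => old fish fish Q fish likes likes old => old fish fish old Q old fish likes likes old => old fish fish old mul old fish likes likes old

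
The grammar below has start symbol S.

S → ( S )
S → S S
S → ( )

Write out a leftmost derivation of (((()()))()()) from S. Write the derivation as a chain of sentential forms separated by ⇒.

S ⇒ (S)   [S → ( S )]
(S) ⇒ (SS)   [S → S S]
(SS) ⇒ (SSS)   [S → S S]
(SSS) ⇒ ((S)SS)   [S → ( S )]
((S)SS) ⇒ (((S))SS)   [S → ( S )]
(((S))SS) ⇒ (((SS))SS)   [S → S S]
(((SS))SS) ⇒ (((()S))SS)   [S → ( )]
(((()S))SS) ⇒ (((()()))SS)   [S → ( )]
(((()()))SS) ⇒ (((()()))()S)   [S → ( )]
(((()()))()S) ⇒ (((()()))()())   [S → ( )]

S⇒(S)⇒(SS)⇒(SSS)⇒((S)SS)⇒(((S))SS)⇒(((SS))SS)⇒(((()S))SS)⇒(((()()))SS)⇒(((()()))()S)⇒(((()()))()())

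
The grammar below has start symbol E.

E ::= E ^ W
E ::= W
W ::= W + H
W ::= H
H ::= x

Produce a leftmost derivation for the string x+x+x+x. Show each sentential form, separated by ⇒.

E ⇒ W   [E ::= W]
W ⇒ W+H   [W ::= W + H]
W+H ⇒ W+H+H   [W ::= W + H]
W+H+H ⇒ W+H+H+H   [W ::= W + H]
W+H+H+H ⇒ H+H+H+H   [W ::= H]
H+H+H+H ⇒ x+H+H+H   [H ::= x]
x+H+H+H ⇒ x+x+H+H   [H ::= x]
x+x+H+H ⇒ x+x+x+H   [H ::= x]
x+x+x+H ⇒ x+x+x+x   [H ::= x]

E⇒W⇒W+H⇒W+H+H⇒W+H+H+H⇒H+H+H+H⇒x+H+H+H⇒x+x+H+H⇒x+x+x+H⇒x+x+x+x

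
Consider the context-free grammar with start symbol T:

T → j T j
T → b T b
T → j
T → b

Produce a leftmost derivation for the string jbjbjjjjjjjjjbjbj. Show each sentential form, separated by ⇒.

T ⇒ jTj ⇒ jbTbj ⇒ jbjTjbj ⇒ jbjbTbjbj ⇒ jbjbjTjbjbj ⇒ jbjbjjTjjbjbj ⇒ jbjbjjjTjjjbjbj ⇒ jbjbjjjjTjjjjbjbj ⇒ jbjbjjjjjjjjjbjbj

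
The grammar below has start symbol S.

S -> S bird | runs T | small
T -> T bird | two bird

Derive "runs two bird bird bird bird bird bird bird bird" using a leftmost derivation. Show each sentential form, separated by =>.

S => runs T   [S -> runs T]
runs T => runs T bird   [T -> T bird]
runs T bird => runs T bird bird   [T -> T bird]
runs T bird bird => runs T bird bird bird   [T -> T bird]
runs T bird bird bird => runs T bird bird bird bird   [T -> T bird]
runs T bird bird bird bird => runs T bird bird bird bird bird   [T -> T bird]
runs T bird bird bird bird bird => runs T bird bird bird bird bird bird   [T -> T bird]
runs T bird bird bird bird bird bird => runs T bird bird bird bird bird bird bird   [T -> T bird]
runs T bird bird bird bird bird bird bird => runs two bird bird bird bird bird bird bird bird   [T -> two bird]

S => runs T => runs T bird => runs T bird bird => runs T bird bird bird => runs T bird bird bird bird => runs T bird bird bird bird bird => runs T bird bird bird bird bird bird => runs T bird bird bird bird bird bird bird => runs two bird bird bird bird bird bird bird bird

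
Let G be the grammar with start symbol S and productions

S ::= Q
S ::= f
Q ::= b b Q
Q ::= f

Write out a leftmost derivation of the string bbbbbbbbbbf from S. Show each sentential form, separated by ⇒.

S ⇒ Q   [S ::= Q]
Q ⇒ bbQ   [Q ::= b b Q]
bbQ ⇒ bbbbQ   [Q ::= b b Q]
bbbbQ ⇒ bbbbbbQ   [Q ::= b b Q]
bbbbbbQ ⇒ bbbbbbbbQ   [Q ::= b b Q]
bbbbbbbbQ ⇒ bbbbbbbbbbQ   [Q ::= b b Q]
bbbbbbbbbbQ ⇒ bbbbbbbbbbf   [Q ::= f]

S⇒Q⇒bbQ⇒bbbbQ⇒bbbbbbQ⇒bbbbbbbbQ⇒bbbbbbbbbbQ⇒bbbbbbbbbbf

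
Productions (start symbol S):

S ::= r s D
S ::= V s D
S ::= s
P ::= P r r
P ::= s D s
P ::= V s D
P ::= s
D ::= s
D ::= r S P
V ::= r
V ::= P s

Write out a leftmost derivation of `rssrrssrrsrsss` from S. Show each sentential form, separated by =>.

S => VsD   [S ::= V s D]
VsD => PssD   [V ::= P s]
PssD => PrrssD   [P ::= P r r]
PrrssD => VsDrrssD   [P ::= V s D]
VsDrrssD => rsDrrssD   [V ::= r]
rsDrrssD => rssrrssD   [D ::= s]
rssrrssD => rssrrssrSP   [D ::= r S P]
rssrrssrSP => rssrrssrrsDP   [S ::= r s D]
rssrrssrrsDP => rssrrssrrsrSPP   [D ::= r S P]
rssrrssrrsrSPP => rssrrssrrsrsPP   [S ::= s]
rssrrssrrsrsPP => rssrrssrrsrssP   [P ::= s]
rssrrssrrsrssP => rssrrssrrsrsss   [P ::= s]

S => VsD => PssD => PrrssD => VsDrrssD => rsDrrssD => rssrrssD => rssrrssrSP => rssrrssrrsDP => rssrrssrrsrSPP => rssrrssrrsrsPP => rssrrssrrsrssP => rssrrssrrsrsss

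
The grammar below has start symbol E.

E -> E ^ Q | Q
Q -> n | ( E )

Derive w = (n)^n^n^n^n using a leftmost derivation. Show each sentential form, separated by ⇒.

E ⇒ E^Q ⇒ E^Q^Q ⇒ E^Q^Q^Q ⇒ E^Q^Q^Q^Q ⇒ Q^Q^Q^Q^Q ⇒ (E)^Q^Q^Q^Q ⇒ (Q)^Q^Q^Q^Q ⇒ (n)^Q^Q^Q^Q ⇒ (n)^n^Q^Q^Q ⇒ (n)^n^n^Q^Q ⇒ (n)^n^n^n^Q ⇒ (n)^n^n^n^n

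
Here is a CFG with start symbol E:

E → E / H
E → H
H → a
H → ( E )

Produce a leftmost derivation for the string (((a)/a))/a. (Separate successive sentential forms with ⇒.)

E ⇒ E/H   [E → E / H]
E/H ⇒ H/H   [E → H]
H/H ⇒ (E)/H   [H → ( E )]
(E)/H ⇒ (H)/H   [E → H]
(H)/H ⇒ ((E))/H   [H → ( E )]
((E))/H ⇒ ((E/H))/H   [E → E / H]
((E/H))/H ⇒ ((H/H))/H   [E → H]
((H/H))/H ⇒ (((E)/H))/H   [H → ( E )]
(((E)/H))/H ⇒ (((H)/H))/H   [E → H]
(((H)/H))/H ⇒ (((a)/H))/H   [H → a]
(((a)/H))/H ⇒ (((a)/a))/H   [H → a]
(((a)/a))/H ⇒ (((a)/a))/a   [H → a]

E ⇒ E/H ⇒ H/H ⇒ (E)/H ⇒ (H)/H ⇒ ((E))/H ⇒ ((E/H))/H ⇒ ((H/H))/H ⇒ (((E)/H))/H ⇒ (((H)/H))/H ⇒ (((a)/H))/H ⇒ (((a)/a))/H ⇒ (((a)/a))/a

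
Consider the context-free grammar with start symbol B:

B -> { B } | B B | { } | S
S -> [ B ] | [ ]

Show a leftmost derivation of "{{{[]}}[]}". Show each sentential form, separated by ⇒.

B ⇒ {B} ⇒ {BB} ⇒ {{B}B} ⇒ {{{B}}B} ⇒ {{{S}}B} ⇒ {{{[]}}B} ⇒ {{{[]}}S} ⇒ {{{[]}}[]}

B ⇒ {B}   [B -> { B }]
{B} ⇒ {BB}   [B -> B B]
{BB} ⇒ {{B}B}   [B -> { B }]
{{B}B} ⇒ {{{B}}B}   [B -> { B }]
{{{B}}B} ⇒ {{{S}}B}   [B -> S]
{{{S}}B} ⇒ {{{[]}}B}   [S -> [ ]]
{{{[]}}B} ⇒ {{{[]}}S}   [B -> S]
{{{[]}}S} ⇒ {{{[]}}[]}   [S -> [ ]]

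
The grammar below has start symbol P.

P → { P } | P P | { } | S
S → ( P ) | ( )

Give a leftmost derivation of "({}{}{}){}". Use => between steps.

P=>PP=>SP=>(P)P=>(PP)P=>(PPP)P=>({}PP)P=>({}{}P)P=>({}{}{})P=>({}{}{}){}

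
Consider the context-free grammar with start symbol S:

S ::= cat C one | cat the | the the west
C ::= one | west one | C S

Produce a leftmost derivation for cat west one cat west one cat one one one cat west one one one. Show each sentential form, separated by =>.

S => cat C one => cat C S one => cat C S S one => cat west one S S one => cat west one cat C one S one => cat west one cat C S one S one => cat west one cat west one S one S one => cat west one cat west one cat C one one S one => cat west one cat west one cat one one one S one => cat west one cat west one cat one one one cat C one one => cat west one cat west one cat one one one cat west one one one

S => cat C one   [S ::= cat C one]
cat C one => cat C S one   [C ::= C S]
cat C S one => cat C S S one   [C ::= C S]
cat C S S one => cat west one S S one   [C ::= west one]
cat west one S S one => cat west one cat C one S one   [S ::= cat C one]
cat west one cat C one S one => cat west one cat C S one S one   [C ::= C S]
cat west one cat C S one S one => cat west one cat west one S one S one   [C ::= west one]
cat west one cat west one S one S one => cat west one cat west one cat C one one S one   [S ::= cat C one]
cat west one cat west one cat C one one S one => cat west one cat west one cat one one one S one   [C ::= one]
cat west one cat west one cat one one one S one => cat west one cat west one cat one one one cat C one one   [S ::= cat C one]
cat west one cat west one cat one one one cat C one one => cat west one cat west one cat one one one cat west one one one   [C ::= west one]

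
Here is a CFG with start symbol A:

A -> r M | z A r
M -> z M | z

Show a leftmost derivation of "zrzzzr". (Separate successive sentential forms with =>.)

A => zAr   [A -> z A r]
zAr => zrMr   [A -> r M]
zrMr => zrzMr   [M -> z M]
zrzMr => zrzzMr   [M -> z M]
zrzzMr => zrzzzr   [M -> z]

A=>zAr=>zrMr=>zrzMr=>zrzzMr=>zrzzzr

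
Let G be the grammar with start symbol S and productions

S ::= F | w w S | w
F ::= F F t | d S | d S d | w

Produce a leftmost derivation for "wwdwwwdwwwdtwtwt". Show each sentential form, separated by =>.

S => wwS   [S ::= w w S]
wwS => wwF   [S ::= F]
wwF => wwFFt   [F ::= F F t]
wwFFt => wwFFtFt   [F ::= F F t]
wwFFtFt => wwdSFtFt   [F ::= d S]
wwdSFtFt => wwdwwSFtFt   [S ::= w w S]
wwdwwSFtFt => wwdwwFFtFt   [S ::= F]
wwdwwFFtFt => wwdwwFFtFtFt   [F ::= F F t]
wwdwwFFtFtFt => wwdwwwFtFtFt   [F ::= w]
wwdwwwFtFtFt => wwdwwwdSdtFtFt   [F ::= d S d]
wwdwwwdSdtFtFt => wwdwwwdwwSdtFtFt   [S ::= w w S]
wwdwwwdwwSdtFtFt => wwdwwwdwwwdtFtFt   [S ::= w]
wwdwwwdwwwdtFtFt => wwdwwwdwwwdtwtFt   [F ::= w]
wwdwwwdwwwdtwtFt => wwdwwwdwwwdtwtwt   [F ::= w]

S => wwS => wwF => wwFFt => wwFFtFt => wwdSFtFt => wwdwwSFtFt => wwdwwFFtFt => wwdwwFFtFtFt => wwdwwwFtFtFt => wwdwwwdSdtFtFt => wwdwwwdwwSdtFtFt => wwdwwwdwwwdtFtFt => wwdwwwdwwwdtwtFt => wwdwwwdwwwdtwtwt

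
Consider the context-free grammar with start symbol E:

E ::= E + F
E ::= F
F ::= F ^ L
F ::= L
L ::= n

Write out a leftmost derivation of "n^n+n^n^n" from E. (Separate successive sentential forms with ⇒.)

E ⇒ E+F   [E ::= E + F]
E+F ⇒ F+F   [E ::= F]
F+F ⇒ F^L+F   [F ::= F ^ L]
F^L+F ⇒ L^L+F   [F ::= L]
L^L+F ⇒ n^L+F   [L ::= n]
n^L+F ⇒ n^n+F   [L ::= n]
n^n+F ⇒ n^n+F^L   [F ::= F ^ L]
n^n+F^L ⇒ n^n+F^L^L   [F ::= F ^ L]
n^n+F^L^L ⇒ n^n+L^L^L   [F ::= L]
n^n+L^L^L ⇒ n^n+n^L^L   [L ::= n]
n^n+n^L^L ⇒ n^n+n^n^L   [L ::= n]
n^n+n^n^L ⇒ n^n+n^n^n   [L ::= n]

E ⇒ E+F ⇒ F+F ⇒ F^L+F ⇒ L^L+F ⇒ n^L+F ⇒ n^n+F ⇒ n^n+F^L ⇒ n^n+F^L^L ⇒ n^n+L^L^L ⇒ n^n+n^L^L ⇒ n^n+n^n^L ⇒ n^n+n^n^n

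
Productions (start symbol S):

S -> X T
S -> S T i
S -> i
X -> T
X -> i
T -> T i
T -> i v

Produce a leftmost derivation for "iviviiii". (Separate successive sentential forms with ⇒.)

S ⇒ XT ⇒ TT ⇒ ivT ⇒ ivTi ⇒ ivTii ⇒ ivTiii ⇒ ivTiiii ⇒ iviviiii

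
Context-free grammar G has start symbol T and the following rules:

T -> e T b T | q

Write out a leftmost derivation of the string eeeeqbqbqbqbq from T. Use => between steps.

T=>eTbT=>eeTbTbT=>eeeTbTbTbT=>eeeeTbTbTbTbT=>eeeeqbTbTbTbT=>eeeeqbqbTbTbT=>eeeeqbqbqbTbT=>eeeeqbqbqbqbT=>eeeeqbqbqbqbq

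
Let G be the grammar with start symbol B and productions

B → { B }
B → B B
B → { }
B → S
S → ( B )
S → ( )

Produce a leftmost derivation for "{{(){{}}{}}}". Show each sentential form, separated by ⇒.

B ⇒ {B} ⇒ {{B}} ⇒ {{BB}} ⇒ {{BBB}} ⇒ {{SBB}} ⇒ {{()BB}} ⇒ {{(){B}B}} ⇒ {{(){{}}B}} ⇒ {{(){{}}{}}}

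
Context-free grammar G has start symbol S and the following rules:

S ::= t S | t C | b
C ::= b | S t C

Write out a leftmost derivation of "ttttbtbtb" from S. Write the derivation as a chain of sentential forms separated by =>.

S => tS => ttC => ttStC => tttCtC => tttStCtC => ttttStCtC => ttttbtCtC => ttttbtbtC => ttttbtbtb

S => tS   [S ::= t S]
tS => ttC   [S ::= t C]
ttC => ttStC   [C ::= S t C]
ttStC => tttCtC   [S ::= t C]
tttCtC => tttStCtC   [C ::= S t C]
tttStCtC => ttttStCtC   [S ::= t S]
ttttStCtC => ttttbtCtC   [S ::= b]
ttttbtCtC => ttttbtbtC   [C ::= b]
ttttbtbtC => ttttbtbtb   [C ::= b]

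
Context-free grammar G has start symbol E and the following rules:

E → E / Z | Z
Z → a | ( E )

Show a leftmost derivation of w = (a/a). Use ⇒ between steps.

E⇒Z⇒(E)⇒(E/Z)⇒(Z/Z)⇒(a/Z)⇒(a/a)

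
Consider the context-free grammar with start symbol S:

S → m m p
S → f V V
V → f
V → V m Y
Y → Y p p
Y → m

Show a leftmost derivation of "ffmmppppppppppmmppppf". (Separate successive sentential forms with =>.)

S => fVV => fVmYV => fVmYmYV => ffmYmYV => ffmYppmYV => ffmYppppmYV => ffmYppppppmYV => ffmYppppppppmYV => ffmYppppppppppmYV => ffmmppppppppppmYV => ffmmppppppppppmYppV => ffmmppppppppppmYppppV => ffmmppppppppppmmppppV => ffmmppppppppppmmppppf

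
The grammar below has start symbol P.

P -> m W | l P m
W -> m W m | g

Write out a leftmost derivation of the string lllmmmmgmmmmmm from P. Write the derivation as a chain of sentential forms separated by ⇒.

P ⇒ lPm   [P -> l P m]
lPm ⇒ llPmm   [P -> l P m]
llPmm ⇒ lllPmmm   [P -> l P m]
lllPmmm ⇒ lllmWmmm   [P -> m W]
lllmWmmm ⇒ lllmmWmmmm   [W -> m W m]
lllmmWmmmm ⇒ lllmmmWmmmmm   [W -> m W m]
lllmmmWmmmmm ⇒ lllmmmmWmmmmmm   [W -> m W m]
lllmmmmWmmmmmm ⇒ lllmmmmgmmmmmm   [W -> g]

P⇒lPm⇒llPmm⇒lllPmmm⇒lllmWmmm⇒lllmmWmmmm⇒lllmmmWmmmmm⇒lllmmmmWmmmmmm⇒lllmmmmgmmmmmm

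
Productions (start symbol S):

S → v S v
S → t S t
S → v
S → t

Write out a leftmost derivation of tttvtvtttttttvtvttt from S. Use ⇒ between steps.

S ⇒ tSt   [S → t S t]
tSt ⇒ ttStt   [S → t S t]
ttStt ⇒ tttSttt   [S → t S t]
tttSttt ⇒ tttvSvttt   [S → v S v]
tttvSvttt ⇒ tttvtStvttt   [S → t S t]
tttvtStvttt ⇒ tttvtvSvtvttt   [S → v S v]
tttvtvSvtvttt ⇒ tttvtvtStvtvttt   [S → t S t]
tttvtvtStvtvttt ⇒ tttvtvttSttvtvttt   [S → t S t]
tttvtvttSttvtvttt ⇒ tttvtvtttStttvtvttt   [S → t S t]
tttvtvtttStttvtvttt ⇒ tttvtvtttttttvtvttt   [S → t]

S⇒tSt⇒ttStt⇒tttSttt⇒tttvSvttt⇒tttvtStvttt⇒tttvtvSvtvttt⇒tttvtvtStvtvttt⇒tttvtvttSttvtvttt⇒tttvtvtttStttvtvttt⇒tttvtvtttttttvtvttt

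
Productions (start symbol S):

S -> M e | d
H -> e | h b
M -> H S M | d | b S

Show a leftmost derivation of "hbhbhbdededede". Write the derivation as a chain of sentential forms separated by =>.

S => Me   [S -> M e]
Me => HSMe   [M -> H S M]
HSMe => hbSMe   [H -> h b]
hbSMe => hbMeMe   [S -> M e]
hbMeMe => hbHSMeMe   [M -> H S M]
hbHSMeMe => hbhbSMeMe   [H -> h b]
hbhbSMeMe => hbhbMeMeMe   [S -> M e]
hbhbMeMeMe => hbhbHSMeMeMe   [M -> H S M]
hbhbHSMeMeMe => hbhbhbSMeMeMe   [H -> h b]
hbhbhbSMeMeMe => hbhbhbMeMeMeMe   [S -> M e]
hbhbhbMeMeMeMe => hbhbhbdeMeMeMe   [M -> d]
hbhbhbdeMeMeMe => hbhbhbdedeMeMe   [M -> d]
hbhbhbdedeMeMe => hbhbhbdededeMe   [M -> d]
hbhbhbdededeMe => hbhbhbdededede   [M -> d]

S => Me => HSMe => hbSMe => hbMeMe => hbHSMeMe => hbhbSMeMe => hbhbMeMeMe => hbhbHSMeMeMe => hbhbhbSMeMeMe => hbhbhbMeMeMeMe => hbhbhbdeMeMeMe => hbhbhbdedeMeMe => hbhbhbdededeMe => hbhbhbdededede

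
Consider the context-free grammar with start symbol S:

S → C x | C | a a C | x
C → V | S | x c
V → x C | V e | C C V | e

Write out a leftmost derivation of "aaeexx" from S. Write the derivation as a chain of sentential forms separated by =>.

S=>aaC=>aaS=>aaCx=>aaSx=>aaCxx=>aaVxx=>aaVexx=>aaeexx

S => aaC   [S → a a C]
aaC => aaS   [C → S]
aaS => aaCx   [S → C x]
aaCx => aaSx   [C → S]
aaSx => aaCxx   [S → C x]
aaCxx => aaVxx   [C → V]
aaVxx => aaVexx   [V → V e]
aaVexx => aaeexx   [V → e]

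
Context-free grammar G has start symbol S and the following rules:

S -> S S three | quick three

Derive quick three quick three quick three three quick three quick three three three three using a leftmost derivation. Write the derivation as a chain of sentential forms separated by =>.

S => S S three => quick three S three => quick three S S three three => quick three S S three S three three => quick three quick three S three S three three => quick three quick three quick three three S three three => quick three quick three quick three three S S three three three => quick three quick three quick three three quick three S three three three => quick three quick three quick three three quick three quick three three three three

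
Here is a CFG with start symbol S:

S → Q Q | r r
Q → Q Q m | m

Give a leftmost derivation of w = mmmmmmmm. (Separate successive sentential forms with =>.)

S=>QQ=>mQ=>mQQm=>mQQmQm=>mmQmQm=>mmmmQm=>mmmmQQmm=>mmmmmQmm=>mmmmmmmm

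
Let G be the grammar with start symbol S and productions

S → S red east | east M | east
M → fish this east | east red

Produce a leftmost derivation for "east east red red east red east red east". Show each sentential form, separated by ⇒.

S ⇒ S red east ⇒ S red east red east ⇒ S red east red east red east ⇒ east M red east red east red east ⇒ east east red red east red east red east

S ⇒ S red east   [S → S red east]
S red east ⇒ S red east red east   [S → S red east]
S red east red east ⇒ S red east red east red east   [S → S red east]
S red east red east red east ⇒ east M red east red east red east   [S → east M]
east M red east red east red east ⇒ east east red red east red east red east   [M → east red]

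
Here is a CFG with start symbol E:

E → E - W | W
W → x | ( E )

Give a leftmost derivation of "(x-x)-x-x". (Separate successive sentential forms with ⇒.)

E ⇒ E-W ⇒ E-W-W ⇒ W-W-W ⇒ (E)-W-W ⇒ (E-W)-W-W ⇒ (W-W)-W-W ⇒ (x-W)-W-W ⇒ (x-x)-W-W ⇒ (x-x)-x-W ⇒ (x-x)-x-x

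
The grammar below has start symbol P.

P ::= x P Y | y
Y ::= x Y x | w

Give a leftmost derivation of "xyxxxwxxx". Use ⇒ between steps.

P ⇒ xPY ⇒ xyY ⇒ xyxYx ⇒ xyxxYxx ⇒ xyxxxYxxx ⇒ xyxxxwxxx

P ⇒ xPY   [P ::= x P Y]
xPY ⇒ xyY   [P ::= y]
xyY ⇒ xyxYx   [Y ::= x Y x]
xyxYx ⇒ xyxxYxx   [Y ::= x Y x]
xyxxYxx ⇒ xyxxxYxxx   [Y ::= x Y x]
xyxxxYxxx ⇒ xyxxxwxxx   [Y ::= w]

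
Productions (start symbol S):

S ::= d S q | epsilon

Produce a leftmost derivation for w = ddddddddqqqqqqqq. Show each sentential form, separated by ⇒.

S ⇒ dSq ⇒ ddSqq ⇒ dddSqqq ⇒ ddddSqqqq ⇒ dddddSqqqqq ⇒ ddddddSqqqqqq ⇒ dddddddSqqqqqqq ⇒ ddddddddSqqqqqqqq ⇒ ddddddddqqqqqqqq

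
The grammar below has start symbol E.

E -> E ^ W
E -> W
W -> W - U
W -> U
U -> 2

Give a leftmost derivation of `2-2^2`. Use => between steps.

E => E^W   [E -> E ^ W]
E^W => W^W   [E -> W]
W^W => W-U^W   [W -> W - U]
W-U^W => U-U^W   [W -> U]
U-U^W => 2-U^W   [U -> 2]
2-U^W => 2-2^W   [U -> 2]
2-2^W => 2-2^U   [W -> U]
2-2^U => 2-2^2   [U -> 2]

E=>E^W=>W^W=>W-U^W=>U-U^W=>2-U^W=>2-2^W=>2-2^U=>2-2^2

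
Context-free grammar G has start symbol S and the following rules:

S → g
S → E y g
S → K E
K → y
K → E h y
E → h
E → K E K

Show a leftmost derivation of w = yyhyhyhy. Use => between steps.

S => KE   [S → K E]
KE => yE   [K → y]
yE => yKEK   [E → K E K]
yKEK => yEhyEK   [K → E h y]
yEhyEK => yKEKhyEK   [E → K E K]
yKEKhyEK => yyEKhyEK   [K → y]
yyEKhyEK => yyhKhyEK   [E → h]
yyhKhyEK => yyhyhyEK   [K → y]
yyhyhyEK => yyhyhyhK   [E → h]
yyhyhyhK => yyhyhyhy   [K → y]

S => KE => yE => yKEK => yEhyEK => yKEKhyEK => yyEKhyEK => yyhKhyEK => yyhyhyEK => yyhyhyhK => yyhyhyhy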